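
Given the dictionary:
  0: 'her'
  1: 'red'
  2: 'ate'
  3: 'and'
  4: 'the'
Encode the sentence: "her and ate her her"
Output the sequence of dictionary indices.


Look up each word in the dictionary:
  'her' -> 0
  'and' -> 3
  'ate' -> 2
  'her' -> 0
  'her' -> 0

Encoded: [0, 3, 2, 0, 0]


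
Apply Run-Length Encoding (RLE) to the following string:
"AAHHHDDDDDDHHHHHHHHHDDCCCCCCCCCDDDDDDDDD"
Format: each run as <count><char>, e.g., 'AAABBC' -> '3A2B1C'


Scanning runs left to right:
  i=0: run of 'A' x 2 -> '2A'
  i=2: run of 'H' x 3 -> '3H'
  i=5: run of 'D' x 6 -> '6D'
  i=11: run of 'H' x 9 -> '9H'
  i=20: run of 'D' x 2 -> '2D'
  i=22: run of 'C' x 9 -> '9C'
  i=31: run of 'D' x 9 -> '9D'

RLE = 2A3H6D9H2D9C9D


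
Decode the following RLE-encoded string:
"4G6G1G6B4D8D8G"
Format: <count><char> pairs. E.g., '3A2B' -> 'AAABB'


Expanding each <count><char> pair:
  4G -> 'GGGG'
  6G -> 'GGGGGG'
  1G -> 'G'
  6B -> 'BBBBBB'
  4D -> 'DDDD'
  8D -> 'DDDDDDDD'
  8G -> 'GGGGGGGG'

Decoded = GGGGGGGGGGGBBBBBBDDDDDDDDDDDDGGGGGGGG


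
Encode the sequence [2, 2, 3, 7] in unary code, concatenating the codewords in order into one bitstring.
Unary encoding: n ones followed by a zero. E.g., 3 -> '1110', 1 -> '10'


Encode each number as n ones followed by a terminating 0:
  2 -> 110 (3 bits)
  2 -> 110 (3 bits)
  3 -> 1110 (4 bits)
  7 -> 11111110 (8 bits)
Total length = 3 + 3 + 4 + 8 = 18 bits.

Unary([2, 2, 3, 7]) = 110110111011111110 (18 bits)


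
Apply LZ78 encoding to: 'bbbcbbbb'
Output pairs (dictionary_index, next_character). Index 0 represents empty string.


LZ78 encoding steps:
Dictionary: {0: ''}
Step 1: w='' (idx 0), next='b' -> output (0, 'b'), add 'b' as idx 1
Step 2: w='b' (idx 1), next='b' -> output (1, 'b'), add 'bb' as idx 2
Step 3: w='' (idx 0), next='c' -> output (0, 'c'), add 'c' as idx 3
Step 4: w='bb' (idx 2), next='b' -> output (2, 'b'), add 'bbb' as idx 4
Step 5: w='b' (idx 1), end of input -> output (1, '')


Encoded: [(0, 'b'), (1, 'b'), (0, 'c'), (2, 'b'), (1, '')]


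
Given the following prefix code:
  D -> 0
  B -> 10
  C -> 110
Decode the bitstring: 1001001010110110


Decoding step by step:
Bits 10 -> B
Bits 0 -> D
Bits 10 -> B
Bits 0 -> D
Bits 10 -> B
Bits 10 -> B
Bits 110 -> C
Bits 110 -> C


Decoded message: BDBDBBCC


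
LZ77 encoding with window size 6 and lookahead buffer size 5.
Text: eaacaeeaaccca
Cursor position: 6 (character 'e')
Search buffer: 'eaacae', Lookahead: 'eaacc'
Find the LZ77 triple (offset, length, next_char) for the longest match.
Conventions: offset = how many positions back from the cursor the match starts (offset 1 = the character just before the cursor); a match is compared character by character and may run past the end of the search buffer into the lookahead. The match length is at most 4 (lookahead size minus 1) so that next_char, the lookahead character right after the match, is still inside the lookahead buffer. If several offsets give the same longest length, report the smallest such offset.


Try each offset into the search buffer:
  offset=1 (pos 5, char 'e'): match length 1
  offset=2 (pos 4, char 'a'): match length 0
  offset=3 (pos 3, char 'c'): match length 0
  offset=4 (pos 2, char 'a'): match length 0
  offset=5 (pos 1, char 'a'): match length 0
  offset=6 (pos 0, char 'e'): match length 4
Longest match has length 4 at offset 6.
next_char = character at position 6 + 4 = 10 -> 'c'

Best match: offset=6, length=4 (matching 'eaac' starting at position 0)
LZ77 triple: (6, 4, 'c')


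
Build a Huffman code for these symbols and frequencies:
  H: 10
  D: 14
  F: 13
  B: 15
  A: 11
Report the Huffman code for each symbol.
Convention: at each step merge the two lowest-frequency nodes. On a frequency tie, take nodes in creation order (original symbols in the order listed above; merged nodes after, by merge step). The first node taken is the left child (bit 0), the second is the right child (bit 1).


Huffman tree construction:
Step 1: Merge H(10) + A(11) = 21
Step 2: Merge F(13) + D(14) = 27
Step 3: Merge B(15) + (H+A)(21) = 36
Step 4: Merge (F+D)(27) + (B+(H+A))(36) = 63
Read each symbol's code off the tree from the root (left child = 0, right child = 1).

Codes:
  H: 110 (length 3)
  D: 01 (length 2)
  F: 00 (length 2)
  B: 10 (length 2)
  A: 111 (length 3)
Average code length: 147/63 = 2.3333 bits/symbol


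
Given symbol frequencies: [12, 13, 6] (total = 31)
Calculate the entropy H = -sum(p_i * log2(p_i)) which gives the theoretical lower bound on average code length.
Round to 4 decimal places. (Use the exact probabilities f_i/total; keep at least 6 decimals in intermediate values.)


Per-symbol terms -p_i * log2(p_i) with p_i = f_i/31:
  p = 12/31 = 0.387097: log2(p) = -1.369234, -p*log2(p) = 0.530026
  p = 13/31 = 0.419355: log2(p) = -1.253757, -p*log2(p) = 0.525769
  p = 6/31 = 0.193548: log2(p) = -2.369234, -p*log2(p) = 0.458561
H = 0.530026 + 0.525769 + 0.458561 = 1.514356

H = 1.5144 bits/symbol


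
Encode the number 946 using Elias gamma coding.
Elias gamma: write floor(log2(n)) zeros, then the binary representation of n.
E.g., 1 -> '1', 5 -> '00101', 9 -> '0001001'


num_bits = floor(log2(946)) + 1 = 10
leading_zeros = num_bits - 1 = 9
binary(946) = 1110110010

Elias gamma(946) = '000000000' + '1110110010' = 0000000001110110010 (19 bits)


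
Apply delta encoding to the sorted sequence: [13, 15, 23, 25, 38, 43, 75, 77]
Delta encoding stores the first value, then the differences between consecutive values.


First value: 13
Deltas:
  15 - 13 = 2
  23 - 15 = 8
  25 - 23 = 2
  38 - 25 = 13
  43 - 38 = 5
  75 - 43 = 32
  77 - 75 = 2


Delta encoded: [13, 2, 8, 2, 13, 5, 32, 2]


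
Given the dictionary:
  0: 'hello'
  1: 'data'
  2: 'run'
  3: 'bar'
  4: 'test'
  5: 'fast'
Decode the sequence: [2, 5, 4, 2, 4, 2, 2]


Look up each index in the dictionary:
  2 -> 'run'
  5 -> 'fast'
  4 -> 'test'
  2 -> 'run'
  4 -> 'test'
  2 -> 'run'
  2 -> 'run'

Decoded: "run fast test run test run run"


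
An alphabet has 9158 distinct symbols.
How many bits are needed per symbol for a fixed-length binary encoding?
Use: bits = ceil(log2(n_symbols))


log2(9158) = 13.1608
Bracket: 2^13 = 8192 < 9158 <= 2^14 = 16384
So ceil(log2(9158)) = 14

bits = ceil(log2(9158)) = ceil(13.1608) = 14 bits


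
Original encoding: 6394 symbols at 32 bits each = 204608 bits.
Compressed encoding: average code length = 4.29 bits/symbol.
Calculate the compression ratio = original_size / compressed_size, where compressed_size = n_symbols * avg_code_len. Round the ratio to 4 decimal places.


original_size = n_symbols * orig_bits = 6394 * 32 = 204608 bits
compressed_size = n_symbols * avg_code_len = 6394 * 4.29 = 27430.26 bits
ratio = original_size / compressed_size = 204608 / 27430.26 = 7.4592

Compression ratio = 7.4592


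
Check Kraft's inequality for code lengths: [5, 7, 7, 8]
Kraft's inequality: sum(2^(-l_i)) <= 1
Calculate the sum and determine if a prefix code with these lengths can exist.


Sum = 2^(-5) + 2^(-7) + 2^(-7) + 2^(-8)
    = 0.03125 + 0.0078125 + 0.0078125 + 0.00390625
    = 13/256 = 0.05078125
Since 0.05078125 <= 1, Kraft's inequality IS satisfied.
A prefix code with these lengths CAN exist.

Kraft sum = 0.05078125. Satisfied.


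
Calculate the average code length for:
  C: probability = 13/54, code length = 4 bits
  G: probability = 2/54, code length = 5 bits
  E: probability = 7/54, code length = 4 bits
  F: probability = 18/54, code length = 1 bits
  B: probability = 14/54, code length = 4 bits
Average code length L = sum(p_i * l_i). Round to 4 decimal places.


Weighted contributions p_i * l_i:
  C: (13/54) * 4 = 52/54
  G: (2/54) * 5 = 10/54
  E: (7/54) * 4 = 28/54
  F: (18/54) * 1 = 18/54
  B: (14/54) * 4 = 56/54
Sum = (52 + 10 + 28 + 18 + 56)/54 = 164/54

L = 164/54 = 3.0370 bits/symbol


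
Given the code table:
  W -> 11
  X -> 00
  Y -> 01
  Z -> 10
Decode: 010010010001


Decoding:
01 -> Y
00 -> X
10 -> Z
01 -> Y
00 -> X
01 -> Y


Result: YXZYXY


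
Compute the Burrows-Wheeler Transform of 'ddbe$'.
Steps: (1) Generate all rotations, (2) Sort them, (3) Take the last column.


Rotations (sorted):
  0: $ddbe -> last char: e
  1: be$dd -> last char: d
  2: dbe$d -> last char: d
  3: ddbe$ -> last char: $
  4: e$ddb -> last char: b


BWT = edd$b


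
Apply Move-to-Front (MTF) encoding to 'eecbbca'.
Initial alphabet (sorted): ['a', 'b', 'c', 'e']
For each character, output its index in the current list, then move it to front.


MTF encoding:
'e': index 3 in ['a', 'b', 'c', 'e'] -> ['e', 'a', 'b', 'c']
'e': index 0 in ['e', 'a', 'b', 'c'] -> ['e', 'a', 'b', 'c']
'c': index 3 in ['e', 'a', 'b', 'c'] -> ['c', 'e', 'a', 'b']
'b': index 3 in ['c', 'e', 'a', 'b'] -> ['b', 'c', 'e', 'a']
'b': index 0 in ['b', 'c', 'e', 'a'] -> ['b', 'c', 'e', 'a']
'c': index 1 in ['b', 'c', 'e', 'a'] -> ['c', 'b', 'e', 'a']
'a': index 3 in ['c', 'b', 'e', 'a'] -> ['a', 'c', 'b', 'e']


Output: [3, 0, 3, 3, 0, 1, 3]


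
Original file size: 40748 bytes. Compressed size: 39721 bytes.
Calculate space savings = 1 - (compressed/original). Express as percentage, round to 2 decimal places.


ratio = compressed/original = 39721/40748 = 0.974796
savings = 1 - ratio = 1 - 0.974796 = 0.025204
as a percentage: 0.025204 * 100 = 2.52%

Space savings = 1 - 39721/40748 = 2.52%


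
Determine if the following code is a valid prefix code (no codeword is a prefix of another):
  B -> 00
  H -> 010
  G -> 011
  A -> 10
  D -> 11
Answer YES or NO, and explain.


Checking each pair (does one codeword prefix another?):
  B='00' vs H='010': no prefix
  B='00' vs G='011': no prefix
  B='00' vs A='10': no prefix
  B='00' vs D='11': no prefix
  H='010' vs B='00': no prefix
  H='010' vs G='011': no prefix
  H='010' vs A='10': no prefix
  H='010' vs D='11': no prefix
  G='011' vs B='00': no prefix
  G='011' vs H='010': no prefix
  G='011' vs A='10': no prefix
  G='011' vs D='11': no prefix
  A='10' vs B='00': no prefix
  A='10' vs H='010': no prefix
  A='10' vs G='011': no prefix
  A='10' vs D='11': no prefix
  D='11' vs B='00': no prefix
  D='11' vs H='010': no prefix
  D='11' vs G='011': no prefix
  D='11' vs A='10': no prefix
No violation found over all pairs.

YES -- this is a valid prefix code. No codeword is a prefix of any other codeword.


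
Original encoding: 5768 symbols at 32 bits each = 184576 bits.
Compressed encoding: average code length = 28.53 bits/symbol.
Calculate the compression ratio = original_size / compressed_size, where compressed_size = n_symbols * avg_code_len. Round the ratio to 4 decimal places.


original_size = n_symbols * orig_bits = 5768 * 32 = 184576 bits
compressed_size = n_symbols * avg_code_len = 5768 * 28.53 = 164561.04 bits
ratio = original_size / compressed_size = 184576 / 164561.04 = 1.1216

Compression ratio = 1.1216


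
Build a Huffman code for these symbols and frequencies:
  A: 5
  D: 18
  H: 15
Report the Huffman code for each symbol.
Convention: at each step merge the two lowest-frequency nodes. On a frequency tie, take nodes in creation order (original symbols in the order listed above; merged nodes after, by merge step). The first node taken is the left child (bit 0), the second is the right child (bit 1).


Huffman tree construction:
Step 1: Merge A(5) + H(15) = 20
Step 2: Merge D(18) + (A+H)(20) = 38
Read each symbol's code off the tree from the root (left child = 0, right child = 1).

Codes:
  A: 10 (length 2)
  D: 0 (length 1)
  H: 11 (length 2)
Average code length: 58/38 = 1.5263 bits/symbol


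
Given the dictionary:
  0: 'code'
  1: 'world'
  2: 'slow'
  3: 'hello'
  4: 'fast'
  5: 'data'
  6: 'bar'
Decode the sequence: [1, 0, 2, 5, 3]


Look up each index in the dictionary:
  1 -> 'world'
  0 -> 'code'
  2 -> 'slow'
  5 -> 'data'
  3 -> 'hello'

Decoded: "world code slow data hello"


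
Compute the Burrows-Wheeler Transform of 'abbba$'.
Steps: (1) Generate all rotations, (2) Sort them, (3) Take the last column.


Rotations (sorted):
  0: $abbba -> last char: a
  1: a$abbb -> last char: b
  2: abbba$ -> last char: $
  3: ba$abb -> last char: b
  4: bba$ab -> last char: b
  5: bbba$a -> last char: a


BWT = ab$bba


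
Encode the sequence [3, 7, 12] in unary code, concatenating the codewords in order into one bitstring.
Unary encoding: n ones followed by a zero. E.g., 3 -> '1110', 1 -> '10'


Encode each number as n ones followed by a terminating 0:
  3 -> 1110 (4 bits)
  7 -> 11111110 (8 bits)
  12 -> 1111111111110 (13 bits)
Total length = 4 + 8 + 13 = 25 bits.

Unary([3, 7, 12]) = 1110111111101111111111110 (25 bits)


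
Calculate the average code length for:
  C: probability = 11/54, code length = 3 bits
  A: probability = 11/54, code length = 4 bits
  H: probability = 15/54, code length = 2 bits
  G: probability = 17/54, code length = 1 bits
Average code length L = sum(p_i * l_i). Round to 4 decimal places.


Weighted contributions p_i * l_i:
  C: (11/54) * 3 = 33/54
  A: (11/54) * 4 = 44/54
  H: (15/54) * 2 = 30/54
  G: (17/54) * 1 = 17/54
Sum = (33 + 44 + 30 + 17)/54 = 124/54

L = 124/54 = 2.2963 bits/symbol


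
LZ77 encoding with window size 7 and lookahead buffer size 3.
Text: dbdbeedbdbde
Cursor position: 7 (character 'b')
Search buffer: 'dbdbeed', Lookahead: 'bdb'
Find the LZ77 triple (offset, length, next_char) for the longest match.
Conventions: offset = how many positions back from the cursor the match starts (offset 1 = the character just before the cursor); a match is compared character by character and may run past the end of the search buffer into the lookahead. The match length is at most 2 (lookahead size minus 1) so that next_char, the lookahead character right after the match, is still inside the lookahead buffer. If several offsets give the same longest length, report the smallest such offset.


Try each offset into the search buffer:
  offset=1 (pos 6, char 'd'): match length 0
  offset=2 (pos 5, char 'e'): match length 0
  offset=3 (pos 4, char 'e'): match length 0
  offset=4 (pos 3, char 'b'): match length 1
  offset=5 (pos 2, char 'd'): match length 0
  offset=6 (pos 1, char 'b'): match length 2
  offset=7 (pos 0, char 'd'): match length 0
Longest match has length 2 at offset 6.
next_char = character at position 7 + 2 = 9 -> 'b'

Best match: offset=6, length=2 (matching 'bd' starting at position 1)
LZ77 triple: (6, 2, 'b')


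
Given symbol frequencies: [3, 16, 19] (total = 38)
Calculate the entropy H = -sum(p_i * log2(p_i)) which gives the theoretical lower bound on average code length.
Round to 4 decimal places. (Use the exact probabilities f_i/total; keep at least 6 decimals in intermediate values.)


Per-symbol terms -p_i * log2(p_i) with p_i = f_i/38:
  p = 3/38 = 0.078947: log2(p) = -3.662965, -p*log2(p) = 0.289181
  p = 16/38 = 0.421053: log2(p) = -1.247928, -p*log2(p) = 0.525443
  p = 19/38 = 0.500000: log2(p) = -1.000000, -p*log2(p) = 0.500000
H = 0.289181 + 0.525443 + 0.500000 = 1.314624

H = 1.3146 bits/symbol


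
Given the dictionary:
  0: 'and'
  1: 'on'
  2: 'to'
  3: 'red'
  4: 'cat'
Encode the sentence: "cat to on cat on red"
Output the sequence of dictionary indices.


Look up each word in the dictionary:
  'cat' -> 4
  'to' -> 2
  'on' -> 1
  'cat' -> 4
  'on' -> 1
  'red' -> 3

Encoded: [4, 2, 1, 4, 1, 3]


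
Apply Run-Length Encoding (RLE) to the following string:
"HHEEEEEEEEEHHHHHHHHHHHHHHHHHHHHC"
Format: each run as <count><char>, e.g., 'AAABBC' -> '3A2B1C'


Scanning runs left to right:
  i=0: run of 'H' x 2 -> '2H'
  i=2: run of 'E' x 9 -> '9E'
  i=11: run of 'H' x 20 -> '20H'
  i=31: run of 'C' x 1 -> '1C'

RLE = 2H9E20H1C


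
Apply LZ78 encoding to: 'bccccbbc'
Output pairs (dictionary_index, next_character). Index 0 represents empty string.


LZ78 encoding steps:
Dictionary: {0: ''}
Step 1: w='' (idx 0), next='b' -> output (0, 'b'), add 'b' as idx 1
Step 2: w='' (idx 0), next='c' -> output (0, 'c'), add 'c' as idx 2
Step 3: w='c' (idx 2), next='c' -> output (2, 'c'), add 'cc' as idx 3
Step 4: w='c' (idx 2), next='b' -> output (2, 'b'), add 'cb' as idx 4
Step 5: w='b' (idx 1), next='c' -> output (1, 'c'), add 'bc' as idx 5


Encoded: [(0, 'b'), (0, 'c'), (2, 'c'), (2, 'b'), (1, 'c')]


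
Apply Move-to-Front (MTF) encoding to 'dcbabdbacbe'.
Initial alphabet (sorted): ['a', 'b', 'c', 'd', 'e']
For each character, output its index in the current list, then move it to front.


MTF encoding:
'd': index 3 in ['a', 'b', 'c', 'd', 'e'] -> ['d', 'a', 'b', 'c', 'e']
'c': index 3 in ['d', 'a', 'b', 'c', 'e'] -> ['c', 'd', 'a', 'b', 'e']
'b': index 3 in ['c', 'd', 'a', 'b', 'e'] -> ['b', 'c', 'd', 'a', 'e']
'a': index 3 in ['b', 'c', 'd', 'a', 'e'] -> ['a', 'b', 'c', 'd', 'e']
'b': index 1 in ['a', 'b', 'c', 'd', 'e'] -> ['b', 'a', 'c', 'd', 'e']
'd': index 3 in ['b', 'a', 'c', 'd', 'e'] -> ['d', 'b', 'a', 'c', 'e']
'b': index 1 in ['d', 'b', 'a', 'c', 'e'] -> ['b', 'd', 'a', 'c', 'e']
'a': index 2 in ['b', 'd', 'a', 'c', 'e'] -> ['a', 'b', 'd', 'c', 'e']
'c': index 3 in ['a', 'b', 'd', 'c', 'e'] -> ['c', 'a', 'b', 'd', 'e']
'b': index 2 in ['c', 'a', 'b', 'd', 'e'] -> ['b', 'c', 'a', 'd', 'e']
'e': index 4 in ['b', 'c', 'a', 'd', 'e'] -> ['e', 'b', 'c', 'a', 'd']


Output: [3, 3, 3, 3, 1, 3, 1, 2, 3, 2, 4]


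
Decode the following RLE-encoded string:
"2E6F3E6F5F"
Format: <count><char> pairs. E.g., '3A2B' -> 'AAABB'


Expanding each <count><char> pair:
  2E -> 'EE'
  6F -> 'FFFFFF'
  3E -> 'EEE'
  6F -> 'FFFFFF'
  5F -> 'FFFFF'

Decoded = EEFFFFFFEEEFFFFFFFFFFF


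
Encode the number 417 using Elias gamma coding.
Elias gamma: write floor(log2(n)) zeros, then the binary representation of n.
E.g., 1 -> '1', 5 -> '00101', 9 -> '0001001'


num_bits = floor(log2(417)) + 1 = 9
leading_zeros = num_bits - 1 = 8
binary(417) = 110100001

Elias gamma(417) = '00000000' + '110100001' = 00000000110100001 (17 bits)


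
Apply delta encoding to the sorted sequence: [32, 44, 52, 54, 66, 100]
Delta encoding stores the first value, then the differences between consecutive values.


First value: 32
Deltas:
  44 - 32 = 12
  52 - 44 = 8
  54 - 52 = 2
  66 - 54 = 12
  100 - 66 = 34


Delta encoded: [32, 12, 8, 2, 12, 34]


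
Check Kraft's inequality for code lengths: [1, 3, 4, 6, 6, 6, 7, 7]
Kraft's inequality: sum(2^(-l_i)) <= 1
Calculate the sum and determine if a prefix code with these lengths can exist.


Sum = 2^(-1) + 2^(-3) + 2^(-4) + 2^(-6) + 2^(-6) + 2^(-6) + 2^(-7) + 2^(-7)
    = 0.5 + 0.125 + 0.0625 + 0.015625 + 0.015625 + 0.015625 + 0.0078125 + 0.0078125
    = 96/128 = 0.75
Since 0.75 <= 1, Kraft's inequality IS satisfied.
A prefix code with these lengths CAN exist.

Kraft sum = 0.75. Satisfied.


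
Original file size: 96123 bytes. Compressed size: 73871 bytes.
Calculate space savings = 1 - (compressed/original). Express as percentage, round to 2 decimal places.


ratio = compressed/original = 73871/96123 = 0.768505
savings = 1 - ratio = 1 - 0.768505 = 0.231495
as a percentage: 0.231495 * 100 = 23.15%

Space savings = 1 - 73871/96123 = 23.15%


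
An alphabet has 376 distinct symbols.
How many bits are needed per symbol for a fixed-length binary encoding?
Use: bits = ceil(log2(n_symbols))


log2(376) = 8.5546
Bracket: 2^8 = 256 < 376 <= 2^9 = 512
So ceil(log2(376)) = 9

bits = ceil(log2(376)) = ceil(8.5546) = 9 bits


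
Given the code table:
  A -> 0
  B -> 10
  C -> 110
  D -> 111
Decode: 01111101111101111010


Decoding:
0 -> A
111 -> D
110 -> C
111 -> D
110 -> C
111 -> D
10 -> B
10 -> B


Result: ADCDCDBB


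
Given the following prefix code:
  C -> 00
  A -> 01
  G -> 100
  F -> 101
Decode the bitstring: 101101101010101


Decoding step by step:
Bits 101 -> F
Bits 101 -> F
Bits 101 -> F
Bits 01 -> A
Bits 01 -> A
Bits 01 -> A


Decoded message: FFFAAA


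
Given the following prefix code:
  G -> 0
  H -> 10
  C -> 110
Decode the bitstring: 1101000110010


Decoding step by step:
Bits 110 -> C
Bits 10 -> H
Bits 0 -> G
Bits 0 -> G
Bits 110 -> C
Bits 0 -> G
Bits 10 -> H


Decoded message: CHGGCGH


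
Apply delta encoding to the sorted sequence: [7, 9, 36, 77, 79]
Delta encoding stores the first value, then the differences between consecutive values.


First value: 7
Deltas:
  9 - 7 = 2
  36 - 9 = 27
  77 - 36 = 41
  79 - 77 = 2


Delta encoded: [7, 2, 27, 41, 2]


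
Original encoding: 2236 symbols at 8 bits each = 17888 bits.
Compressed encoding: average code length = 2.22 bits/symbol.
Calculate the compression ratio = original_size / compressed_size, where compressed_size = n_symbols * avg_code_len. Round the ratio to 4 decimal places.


original_size = n_symbols * orig_bits = 2236 * 8 = 17888 bits
compressed_size = n_symbols * avg_code_len = 2236 * 2.22 = 4963.92 bits
ratio = original_size / compressed_size = 17888 / 4963.92 = 3.6036

Compression ratio = 3.6036


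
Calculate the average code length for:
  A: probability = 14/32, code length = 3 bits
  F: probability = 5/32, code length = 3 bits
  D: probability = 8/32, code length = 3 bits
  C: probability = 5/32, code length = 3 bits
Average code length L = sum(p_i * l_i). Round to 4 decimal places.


Weighted contributions p_i * l_i:
  A: (14/32) * 3 = 42/32
  F: (5/32) * 3 = 15/32
  D: (8/32) * 3 = 24/32
  C: (5/32) * 3 = 15/32
Sum = (42 + 15 + 24 + 15)/32 = 96/32

L = 96/32 = 3.0000 bits/symbol


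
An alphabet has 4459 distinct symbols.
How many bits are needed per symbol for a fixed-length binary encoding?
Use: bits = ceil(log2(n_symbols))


log2(4459) = 12.1225
Bracket: 2^12 = 4096 < 4459 <= 2^13 = 8192
So ceil(log2(4459)) = 13

bits = ceil(log2(4459)) = ceil(12.1225) = 13 bits


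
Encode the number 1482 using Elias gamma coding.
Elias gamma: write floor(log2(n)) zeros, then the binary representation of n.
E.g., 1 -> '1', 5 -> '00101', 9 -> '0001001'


num_bits = floor(log2(1482)) + 1 = 11
leading_zeros = num_bits - 1 = 10
binary(1482) = 10111001010

Elias gamma(1482) = '0000000000' + '10111001010' = 000000000010111001010 (21 bits)


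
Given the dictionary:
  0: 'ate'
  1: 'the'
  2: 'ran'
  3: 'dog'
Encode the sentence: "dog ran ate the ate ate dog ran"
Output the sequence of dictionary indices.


Look up each word in the dictionary:
  'dog' -> 3
  'ran' -> 2
  'ate' -> 0
  'the' -> 1
  'ate' -> 0
  'ate' -> 0
  'dog' -> 3
  'ran' -> 2

Encoded: [3, 2, 0, 1, 0, 0, 3, 2]


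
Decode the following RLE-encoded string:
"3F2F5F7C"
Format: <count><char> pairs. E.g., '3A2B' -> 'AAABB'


Expanding each <count><char> pair:
  3F -> 'FFF'
  2F -> 'FF'
  5F -> 'FFFFF'
  7C -> 'CCCCCCC'

Decoded = FFFFFFFFFFCCCCCCC


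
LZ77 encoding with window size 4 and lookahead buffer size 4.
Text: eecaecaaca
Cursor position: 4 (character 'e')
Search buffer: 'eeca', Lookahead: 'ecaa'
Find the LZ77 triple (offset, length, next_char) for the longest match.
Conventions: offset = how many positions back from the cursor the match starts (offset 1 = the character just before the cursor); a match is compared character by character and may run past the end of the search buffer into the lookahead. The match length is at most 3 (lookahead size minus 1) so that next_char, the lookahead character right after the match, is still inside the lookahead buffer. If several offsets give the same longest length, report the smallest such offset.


Try each offset into the search buffer:
  offset=1 (pos 3, char 'a'): match length 0
  offset=2 (pos 2, char 'c'): match length 0
  offset=3 (pos 1, char 'e'): match length 3
  offset=4 (pos 0, char 'e'): match length 1
Longest match has length 3 at offset 3.
next_char = character at position 4 + 3 = 7 -> 'a'

Best match: offset=3, length=3 (matching 'eca' starting at position 1)
LZ77 triple: (3, 3, 'a')


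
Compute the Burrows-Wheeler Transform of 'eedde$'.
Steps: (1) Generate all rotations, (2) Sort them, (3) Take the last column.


Rotations (sorted):
  0: $eedde -> last char: e
  1: dde$ee -> last char: e
  2: de$eed -> last char: d
  3: e$eedd -> last char: d
  4: edde$e -> last char: e
  5: eedde$ -> last char: $


BWT = eedde$


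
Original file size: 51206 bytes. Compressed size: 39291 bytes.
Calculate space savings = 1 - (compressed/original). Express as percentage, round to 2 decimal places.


ratio = compressed/original = 39291/51206 = 0.767312
savings = 1 - ratio = 1 - 0.767312 = 0.232688
as a percentage: 0.232688 * 100 = 23.27%

Space savings = 1 - 39291/51206 = 23.27%


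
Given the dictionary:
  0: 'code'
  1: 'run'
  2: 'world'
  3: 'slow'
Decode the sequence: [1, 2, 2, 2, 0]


Look up each index in the dictionary:
  1 -> 'run'
  2 -> 'world'
  2 -> 'world'
  2 -> 'world'
  0 -> 'code'

Decoded: "run world world world code"


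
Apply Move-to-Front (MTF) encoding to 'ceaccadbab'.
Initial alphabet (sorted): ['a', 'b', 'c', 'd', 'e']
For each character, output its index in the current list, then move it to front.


MTF encoding:
'c': index 2 in ['a', 'b', 'c', 'd', 'e'] -> ['c', 'a', 'b', 'd', 'e']
'e': index 4 in ['c', 'a', 'b', 'd', 'e'] -> ['e', 'c', 'a', 'b', 'd']
'a': index 2 in ['e', 'c', 'a', 'b', 'd'] -> ['a', 'e', 'c', 'b', 'd']
'c': index 2 in ['a', 'e', 'c', 'b', 'd'] -> ['c', 'a', 'e', 'b', 'd']
'c': index 0 in ['c', 'a', 'e', 'b', 'd'] -> ['c', 'a', 'e', 'b', 'd']
'a': index 1 in ['c', 'a', 'e', 'b', 'd'] -> ['a', 'c', 'e', 'b', 'd']
'd': index 4 in ['a', 'c', 'e', 'b', 'd'] -> ['d', 'a', 'c', 'e', 'b']
'b': index 4 in ['d', 'a', 'c', 'e', 'b'] -> ['b', 'd', 'a', 'c', 'e']
'a': index 2 in ['b', 'd', 'a', 'c', 'e'] -> ['a', 'b', 'd', 'c', 'e']
'b': index 1 in ['a', 'b', 'd', 'c', 'e'] -> ['b', 'a', 'd', 'c', 'e']


Output: [2, 4, 2, 2, 0, 1, 4, 4, 2, 1]


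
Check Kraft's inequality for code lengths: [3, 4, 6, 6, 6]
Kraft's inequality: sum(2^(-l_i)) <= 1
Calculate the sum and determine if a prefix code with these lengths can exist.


Sum = 2^(-3) + 2^(-4) + 2^(-6) + 2^(-6) + 2^(-6)
    = 0.125 + 0.0625 + 0.015625 + 0.015625 + 0.015625
    = 15/64 = 0.234375
Since 0.234375 <= 1, Kraft's inequality IS satisfied.
A prefix code with these lengths CAN exist.

Kraft sum = 0.234375. Satisfied.


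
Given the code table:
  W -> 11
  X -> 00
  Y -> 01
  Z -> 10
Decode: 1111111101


Decoding:
11 -> W
11 -> W
11 -> W
11 -> W
01 -> Y


Result: WWWWY


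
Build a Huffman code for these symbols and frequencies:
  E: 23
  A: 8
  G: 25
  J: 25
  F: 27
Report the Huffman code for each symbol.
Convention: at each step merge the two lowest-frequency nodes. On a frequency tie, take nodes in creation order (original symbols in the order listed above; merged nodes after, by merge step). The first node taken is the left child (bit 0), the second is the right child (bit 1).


Huffman tree construction:
Step 1: Merge A(8) + E(23) = 31
Step 2: Merge G(25) + J(25) = 50
Step 3: Merge F(27) + (A+E)(31) = 58
Step 4: Merge (G+J)(50) + (F+(A+E))(58) = 108
Read each symbol's code off the tree from the root (left child = 0, right child = 1).

Codes:
  E: 111 (length 3)
  A: 110 (length 3)
  G: 00 (length 2)
  J: 01 (length 2)
  F: 10 (length 2)
Average code length: 247/108 = 2.2870 bits/symbol


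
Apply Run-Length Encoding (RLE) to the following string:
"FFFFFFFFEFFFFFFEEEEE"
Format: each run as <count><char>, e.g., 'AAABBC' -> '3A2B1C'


Scanning runs left to right:
  i=0: run of 'F' x 8 -> '8F'
  i=8: run of 'E' x 1 -> '1E'
  i=9: run of 'F' x 6 -> '6F'
  i=15: run of 'E' x 5 -> '5E'

RLE = 8F1E6F5E


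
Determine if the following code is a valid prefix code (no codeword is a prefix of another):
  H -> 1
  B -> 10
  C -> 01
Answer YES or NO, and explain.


Checking each pair (does one codeword prefix another?):
  H='1' vs B='10': prefix -- VIOLATION

NO -- this is NOT a valid prefix code. H (1) is a prefix of B (10).


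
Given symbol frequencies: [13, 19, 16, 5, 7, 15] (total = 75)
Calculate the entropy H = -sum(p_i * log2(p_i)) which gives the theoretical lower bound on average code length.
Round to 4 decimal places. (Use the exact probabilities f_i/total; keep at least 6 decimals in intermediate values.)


Per-symbol terms -p_i * log2(p_i) with p_i = f_i/75:
  p = 13/75 = 0.173333: log2(p) = -2.528379, -p*log2(p) = 0.438252
  p = 19/75 = 0.253333: log2(p) = -1.980891, -p*log2(p) = 0.501826
  p = 16/75 = 0.213333: log2(p) = -2.228819, -p*log2(p) = 0.475481
  p = 5/75 = 0.066667: log2(p) = -3.906891, -p*log2(p) = 0.260459
  p = 7/75 = 0.093333: log2(p) = -3.421464, -p*log2(p) = 0.319337
  p = 15/75 = 0.200000: log2(p) = -2.321928, -p*log2(p) = 0.464386
H = 0.438252 + 0.501826 + 0.475481 + 0.260459 + 0.319337 + 0.464386 = 2.459741

H = 2.4597 bits/symbol


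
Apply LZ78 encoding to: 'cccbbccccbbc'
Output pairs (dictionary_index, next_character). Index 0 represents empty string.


LZ78 encoding steps:
Dictionary: {0: ''}
Step 1: w='' (idx 0), next='c' -> output (0, 'c'), add 'c' as idx 1
Step 2: w='c' (idx 1), next='c' -> output (1, 'c'), add 'cc' as idx 2
Step 3: w='' (idx 0), next='b' -> output (0, 'b'), add 'b' as idx 3
Step 4: w='b' (idx 3), next='c' -> output (3, 'c'), add 'bc' as idx 4
Step 5: w='cc' (idx 2), next='c' -> output (2, 'c'), add 'ccc' as idx 5
Step 6: w='b' (idx 3), next='b' -> output (3, 'b'), add 'bb' as idx 6
Step 7: w='c' (idx 1), end of input -> output (1, '')


Encoded: [(0, 'c'), (1, 'c'), (0, 'b'), (3, 'c'), (2, 'c'), (3, 'b'), (1, '')]


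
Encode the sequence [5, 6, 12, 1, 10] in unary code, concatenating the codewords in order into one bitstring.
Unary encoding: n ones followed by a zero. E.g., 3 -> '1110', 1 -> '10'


Encode each number as n ones followed by a terminating 0:
  5 -> 111110 (6 bits)
  6 -> 1111110 (7 bits)
  12 -> 1111111111110 (13 bits)
  1 -> 10 (2 bits)
  10 -> 11111111110 (11 bits)
Total length = 6 + 7 + 13 + 2 + 11 = 39 bits.

Unary([5, 6, 12, 1, 10]) = 111110111111011111111111101011111111110 (39 bits)


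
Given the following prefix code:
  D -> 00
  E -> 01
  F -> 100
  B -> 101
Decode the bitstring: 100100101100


Decoding step by step:
Bits 100 -> F
Bits 100 -> F
Bits 101 -> B
Bits 100 -> F


Decoded message: FFBF


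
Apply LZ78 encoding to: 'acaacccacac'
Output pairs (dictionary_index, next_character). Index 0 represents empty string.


LZ78 encoding steps:
Dictionary: {0: ''}
Step 1: w='' (idx 0), next='a' -> output (0, 'a'), add 'a' as idx 1
Step 2: w='' (idx 0), next='c' -> output (0, 'c'), add 'c' as idx 2
Step 3: w='a' (idx 1), next='a' -> output (1, 'a'), add 'aa' as idx 3
Step 4: w='c' (idx 2), next='c' -> output (2, 'c'), add 'cc' as idx 4
Step 5: w='c' (idx 2), next='a' -> output (2, 'a'), add 'ca' as idx 5
Step 6: w='ca' (idx 5), next='c' -> output (5, 'c'), add 'cac' as idx 6


Encoded: [(0, 'a'), (0, 'c'), (1, 'a'), (2, 'c'), (2, 'a'), (5, 'c')]


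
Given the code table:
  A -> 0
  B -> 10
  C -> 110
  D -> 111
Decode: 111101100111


Decoding:
111 -> D
10 -> B
110 -> C
0 -> A
111 -> D


Result: DBCAD


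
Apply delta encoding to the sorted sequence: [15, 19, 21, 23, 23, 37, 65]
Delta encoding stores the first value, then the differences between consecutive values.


First value: 15
Deltas:
  19 - 15 = 4
  21 - 19 = 2
  23 - 21 = 2
  23 - 23 = 0
  37 - 23 = 14
  65 - 37 = 28


Delta encoded: [15, 4, 2, 2, 0, 14, 28]


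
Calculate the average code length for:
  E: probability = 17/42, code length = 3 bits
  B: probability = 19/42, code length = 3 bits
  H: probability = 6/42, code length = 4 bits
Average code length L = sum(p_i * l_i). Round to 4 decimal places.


Weighted contributions p_i * l_i:
  E: (17/42) * 3 = 51/42
  B: (19/42) * 3 = 57/42
  H: (6/42) * 4 = 24/42
Sum = (51 + 57 + 24)/42 = 132/42

L = 132/42 = 3.1429 bits/symbol


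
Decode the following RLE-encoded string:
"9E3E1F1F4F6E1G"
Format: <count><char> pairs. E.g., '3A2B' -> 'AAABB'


Expanding each <count><char> pair:
  9E -> 'EEEEEEEEE'
  3E -> 'EEE'
  1F -> 'F'
  1F -> 'F'
  4F -> 'FFFF'
  6E -> 'EEEEEE'
  1G -> 'G'

Decoded = EEEEEEEEEEEEFFFFFFEEEEEEG


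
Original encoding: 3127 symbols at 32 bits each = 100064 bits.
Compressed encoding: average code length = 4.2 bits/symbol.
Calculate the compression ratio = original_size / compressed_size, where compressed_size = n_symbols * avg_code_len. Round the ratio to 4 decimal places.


original_size = n_symbols * orig_bits = 3127 * 32 = 100064 bits
compressed_size = n_symbols * avg_code_len = 3127 * 4.2 = 13133.4 bits
ratio = original_size / compressed_size = 100064 / 13133.4 = 7.619

Compression ratio = 7.619


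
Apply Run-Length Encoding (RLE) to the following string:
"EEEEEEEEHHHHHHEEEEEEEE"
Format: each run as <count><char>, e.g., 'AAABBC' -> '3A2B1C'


Scanning runs left to right:
  i=0: run of 'E' x 8 -> '8E'
  i=8: run of 'H' x 6 -> '6H'
  i=14: run of 'E' x 8 -> '8E'

RLE = 8E6H8E


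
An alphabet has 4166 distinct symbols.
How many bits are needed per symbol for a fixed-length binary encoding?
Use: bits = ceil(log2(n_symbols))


log2(4166) = 12.0244
Bracket: 2^12 = 4096 < 4166 <= 2^13 = 8192
So ceil(log2(4166)) = 13

bits = ceil(log2(4166)) = ceil(12.0244) = 13 bits


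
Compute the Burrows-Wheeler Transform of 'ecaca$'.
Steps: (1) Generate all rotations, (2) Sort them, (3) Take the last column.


Rotations (sorted):
  0: $ecaca -> last char: a
  1: a$ecac -> last char: c
  2: aca$ec -> last char: c
  3: ca$eca -> last char: a
  4: caca$e -> last char: e
  5: ecaca$ -> last char: $


BWT = accae$


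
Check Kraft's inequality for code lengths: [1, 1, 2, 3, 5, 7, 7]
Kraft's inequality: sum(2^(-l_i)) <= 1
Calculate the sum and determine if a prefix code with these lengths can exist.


Sum = 2^(-1) + 2^(-1) + 2^(-2) + 2^(-3) + 2^(-5) + 2^(-7) + 2^(-7)
    = 0.5 + 0.5 + 0.25 + 0.125 + 0.03125 + 0.0078125 + 0.0078125
    = 182/128 = 1.421875
Since 1.421875 > 1, Kraft's inequality is NOT satisfied.
A prefix code with these lengths CANNOT exist.

Kraft sum = 1.421875. Not satisfied.


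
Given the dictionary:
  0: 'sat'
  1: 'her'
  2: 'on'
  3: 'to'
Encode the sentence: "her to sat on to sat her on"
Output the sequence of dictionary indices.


Look up each word in the dictionary:
  'her' -> 1
  'to' -> 3
  'sat' -> 0
  'on' -> 2
  'to' -> 3
  'sat' -> 0
  'her' -> 1
  'on' -> 2

Encoded: [1, 3, 0, 2, 3, 0, 1, 2]


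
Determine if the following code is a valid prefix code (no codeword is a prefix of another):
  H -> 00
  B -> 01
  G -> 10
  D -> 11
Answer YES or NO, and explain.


Checking each pair (does one codeword prefix another?):
  H='00' vs B='01': no prefix
  H='00' vs G='10': no prefix
  H='00' vs D='11': no prefix
  B='01' vs H='00': no prefix
  B='01' vs G='10': no prefix
  B='01' vs D='11': no prefix
  G='10' vs H='00': no prefix
  G='10' vs B='01': no prefix
  G='10' vs D='11': no prefix
  D='11' vs H='00': no prefix
  D='11' vs B='01': no prefix
  D='11' vs G='10': no prefix
No violation found over all pairs.

YES -- this is a valid prefix code. No codeword is a prefix of any other codeword.


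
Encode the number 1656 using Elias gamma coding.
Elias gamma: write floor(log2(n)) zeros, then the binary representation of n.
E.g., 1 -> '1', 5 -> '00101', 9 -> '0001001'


num_bits = floor(log2(1656)) + 1 = 11
leading_zeros = num_bits - 1 = 10
binary(1656) = 11001111000

Elias gamma(1656) = '0000000000' + '11001111000' = 000000000011001111000 (21 bits)


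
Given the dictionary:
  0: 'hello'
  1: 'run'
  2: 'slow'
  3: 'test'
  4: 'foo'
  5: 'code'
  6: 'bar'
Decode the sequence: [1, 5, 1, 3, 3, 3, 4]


Look up each index in the dictionary:
  1 -> 'run'
  5 -> 'code'
  1 -> 'run'
  3 -> 'test'
  3 -> 'test'
  3 -> 'test'
  4 -> 'foo'

Decoded: "run code run test test test foo"


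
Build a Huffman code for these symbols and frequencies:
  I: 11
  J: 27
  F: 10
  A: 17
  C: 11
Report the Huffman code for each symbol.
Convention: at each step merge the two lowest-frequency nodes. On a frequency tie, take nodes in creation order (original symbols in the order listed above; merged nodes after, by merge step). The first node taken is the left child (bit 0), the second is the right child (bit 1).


Huffman tree construction:
Step 1: Merge F(10) + I(11) = 21
Step 2: Merge C(11) + A(17) = 28
Step 3: Merge (F+I)(21) + J(27) = 48
Step 4: Merge (C+A)(28) + ((F+I)+J)(48) = 76
Read each symbol's code off the tree from the root (left child = 0, right child = 1).

Codes:
  I: 101 (length 3)
  J: 11 (length 2)
  F: 100 (length 3)
  A: 01 (length 2)
  C: 00 (length 2)
Average code length: 173/76 = 2.2763 bits/symbol


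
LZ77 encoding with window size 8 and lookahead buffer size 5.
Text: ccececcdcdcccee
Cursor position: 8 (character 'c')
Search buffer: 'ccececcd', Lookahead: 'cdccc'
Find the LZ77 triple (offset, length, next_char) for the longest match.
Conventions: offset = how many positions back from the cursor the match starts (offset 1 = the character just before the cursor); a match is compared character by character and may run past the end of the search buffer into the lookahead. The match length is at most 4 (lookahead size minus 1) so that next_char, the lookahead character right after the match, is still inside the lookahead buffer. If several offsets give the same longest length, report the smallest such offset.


Try each offset into the search buffer:
  offset=1 (pos 7, char 'd'): match length 0
  offset=2 (pos 6, char 'c'): match length 3
  offset=3 (pos 5, char 'c'): match length 1
  offset=4 (pos 4, char 'e'): match length 0
  offset=5 (pos 3, char 'c'): match length 1
  offset=6 (pos 2, char 'e'): match length 0
  offset=7 (pos 1, char 'c'): match length 1
  offset=8 (pos 0, char 'c'): match length 1
Longest match has length 3 at offset 2.
next_char = character at position 8 + 3 = 11 -> 'c'

Best match: offset=2, length=3 (matching 'cdc' starting at position 6)
LZ77 triple: (2, 3, 'c')


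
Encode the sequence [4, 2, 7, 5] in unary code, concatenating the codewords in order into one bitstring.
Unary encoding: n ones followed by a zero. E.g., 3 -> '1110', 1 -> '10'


Encode each number as n ones followed by a terminating 0:
  4 -> 11110 (5 bits)
  2 -> 110 (3 bits)
  7 -> 11111110 (8 bits)
  5 -> 111110 (6 bits)
Total length = 5 + 3 + 8 + 6 = 22 bits.

Unary([4, 2, 7, 5]) = 1111011011111110111110 (22 bits)


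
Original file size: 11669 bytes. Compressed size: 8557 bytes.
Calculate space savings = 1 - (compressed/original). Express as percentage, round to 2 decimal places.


ratio = compressed/original = 8557/11669 = 0.73331
savings = 1 - ratio = 1 - 0.73331 = 0.26669
as a percentage: 0.26669 * 100 = 26.67%

Space savings = 1 - 8557/11669 = 26.67%


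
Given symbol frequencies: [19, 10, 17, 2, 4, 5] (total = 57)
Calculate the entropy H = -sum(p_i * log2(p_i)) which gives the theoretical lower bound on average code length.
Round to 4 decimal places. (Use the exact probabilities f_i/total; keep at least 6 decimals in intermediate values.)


Per-symbol terms -p_i * log2(p_i) with p_i = f_i/57:
  p = 19/57 = 0.333333: log2(p) = -1.584963, -p*log2(p) = 0.528321
  p = 10/57 = 0.175439: log2(p) = -2.510962, -p*log2(p) = 0.440520
  p = 17/57 = 0.298246: log2(p) = -1.745427, -p*log2(p) = 0.520566
  p = 2/57 = 0.035088: log2(p) = -4.832890, -p*log2(p) = 0.169575
  p = 4/57 = 0.070175: log2(p) = -3.832890, -p*log2(p) = 0.268975
  p = 5/57 = 0.087719: log2(p) = -3.510962, -p*log2(p) = 0.307979
H = 0.528321 + 0.440520 + 0.520566 + 0.169575 + 0.268975 + 0.307979 = 2.235936

H = 2.2359 bits/symbol


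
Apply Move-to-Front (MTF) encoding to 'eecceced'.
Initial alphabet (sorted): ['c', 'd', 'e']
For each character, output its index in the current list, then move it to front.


MTF encoding:
'e': index 2 in ['c', 'd', 'e'] -> ['e', 'c', 'd']
'e': index 0 in ['e', 'c', 'd'] -> ['e', 'c', 'd']
'c': index 1 in ['e', 'c', 'd'] -> ['c', 'e', 'd']
'c': index 0 in ['c', 'e', 'd'] -> ['c', 'e', 'd']
'e': index 1 in ['c', 'e', 'd'] -> ['e', 'c', 'd']
'c': index 1 in ['e', 'c', 'd'] -> ['c', 'e', 'd']
'e': index 1 in ['c', 'e', 'd'] -> ['e', 'c', 'd']
'd': index 2 in ['e', 'c', 'd'] -> ['d', 'e', 'c']


Output: [2, 0, 1, 0, 1, 1, 1, 2]


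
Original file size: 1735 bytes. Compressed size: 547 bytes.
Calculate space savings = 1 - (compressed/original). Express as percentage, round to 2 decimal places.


ratio = compressed/original = 547/1735 = 0.315274
savings = 1 - ratio = 1 - 0.315274 = 0.684726
as a percentage: 0.684726 * 100 = 68.47%

Space savings = 1 - 547/1735 = 68.47%
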